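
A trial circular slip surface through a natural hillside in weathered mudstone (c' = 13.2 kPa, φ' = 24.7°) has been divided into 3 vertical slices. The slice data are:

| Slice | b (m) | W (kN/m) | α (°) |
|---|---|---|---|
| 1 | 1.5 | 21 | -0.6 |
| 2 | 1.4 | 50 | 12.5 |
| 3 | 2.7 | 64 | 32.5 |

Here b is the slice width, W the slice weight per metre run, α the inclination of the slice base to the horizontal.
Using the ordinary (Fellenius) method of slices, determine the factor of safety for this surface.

FS = 3.07

Ordinary method of slices: FS = Σ[c'·Δl_i + (W_i cosα_i)·tanφ'] / Σ W_i sinα_i, with Δl_i = b_i / cosα_i.
Slice 1: Δl = 1.5/cos(-0.6°) = 1.500 m; N'_1 = 21·cos(-0.6°) = 21.0; c'Δl = 19.80; W sinα = -0.2
Slice 2: Δl = 1.4/cos12.5° = 1.434 m; N'_2 = 50·cos12.5° = 48.8; c'Δl = 18.93; W sinα = 10.8
Slice 3: Δl = 2.7/cos32.5° = 3.201 m; N'_3 = 64·cos32.5° = 54.0; c'Δl = 42.26; W sinα = 34.4
Σc'Δl = 81.0 kN/m; ΣN' = 123.8 kN/m; ΣW sinα = 45.0 kN/m
Resisting = 81.0 + 123.8·tan24.7° = 81.0 + 56.9 = 137.9 kN/m
FS = 137.9 / 45.0 = 3.066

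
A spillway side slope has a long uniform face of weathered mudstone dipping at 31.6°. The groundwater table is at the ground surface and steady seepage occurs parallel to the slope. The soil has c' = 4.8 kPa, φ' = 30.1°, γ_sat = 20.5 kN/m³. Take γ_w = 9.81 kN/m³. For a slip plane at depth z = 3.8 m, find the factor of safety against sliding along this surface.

With seepage parallel to the slope and the water table at the surface, the effective normal stress on the slip plane uses the buoyant unit weight γ' = γ_sat − γ_w while the driving shear stress uses γ_sat:
FS = [c' + γ' z cos²β tanφ'] / [γ_sat z sinβ cosβ]
γ' = 20.5 − 9.81 = 10.69 kN/m³
Numerator = 4.8 + 10.69·3.8·cos²31.6°·tan30.1° = 4.8 + 10.69·3.8·0.7254·0.5797 = 21.882 kPa
Denominator = 20.5·3.8·sin31.6°·cos31.6° = 20.5·3.8·0.5240·0.8517 = 34.766 kPa
FS = 21.882 / 34.766 = 0.629

FS = 0.63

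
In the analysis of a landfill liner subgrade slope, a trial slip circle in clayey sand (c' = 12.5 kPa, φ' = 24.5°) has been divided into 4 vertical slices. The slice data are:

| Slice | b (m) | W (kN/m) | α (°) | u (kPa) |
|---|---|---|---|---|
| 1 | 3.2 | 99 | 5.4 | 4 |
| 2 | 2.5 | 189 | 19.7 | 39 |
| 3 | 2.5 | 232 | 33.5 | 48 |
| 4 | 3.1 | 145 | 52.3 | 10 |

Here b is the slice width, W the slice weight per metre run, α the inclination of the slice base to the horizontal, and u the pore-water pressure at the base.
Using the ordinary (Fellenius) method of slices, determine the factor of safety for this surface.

Ordinary method of slices: FS = Σ[c'·Δl_i + (W_i cosα_i − u_i·Δl_i)·tanφ'] / Σ W_i sinα_i, with Δl_i = b_i / cosα_i.
Slice 1: Δl = 3.2/cos5.4° = 3.214 m; N'_1 = 99·cos5.4° − 4·3.214 = 85.7; c'Δl = 40.18; W sinα = 9.3
Slice 2: Δl = 2.5/cos19.7° = 2.655 m; N'_2 = 189·cos19.7° − 39·2.655 = 74.4; c'Δl = 33.19; W sinα = 63.7
Slice 3: Δl = 2.5/cos33.5° = 2.998 m; N'_3 = 232·cos33.5° − 48·2.998 = 49.6; c'Δl = 37.48; W sinα = 128.0
Slice 4: Δl = 3.1/cos52.3° = 5.069 m; N'_4 = 145·cos52.3° − 10·5.069 = 38.0; c'Δl = 63.37; W sinα = 114.7
Σc'Δl = 174.2 kN/m; ΣN' = 247.6 kN/m; ΣW sinα = 315.8 kN/m
Resisting = 174.2 + 247.6·tan24.5° = 174.2 + 112.8 = 287.1 kN/m
FS = 287.1 / 315.8 = 0.909

FS = 0.91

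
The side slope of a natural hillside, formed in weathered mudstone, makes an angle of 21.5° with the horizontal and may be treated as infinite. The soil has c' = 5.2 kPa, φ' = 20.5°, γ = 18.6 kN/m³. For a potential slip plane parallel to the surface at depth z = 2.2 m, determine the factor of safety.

FS = 1.32

For an infinite slope with a slip plane parallel to the surface (no pore pressure): FS = [c' + γz cos²β tanφ'] / [γz sinβ cosβ].
γz = 18.6·2.2 = 40.92 kN/m²
Numerator = 5.2 + 40.92·cos²21.5°·tan20.5° = 5.2 + 40.92·0.8657·0.3739 = 18.444 kPa
Denominator = 40.92·sin21.5°·cos21.5° = 40.92·0.3665·0.9304 = 13.954 kPa
FS = 18.444 / 13.954 = 1.322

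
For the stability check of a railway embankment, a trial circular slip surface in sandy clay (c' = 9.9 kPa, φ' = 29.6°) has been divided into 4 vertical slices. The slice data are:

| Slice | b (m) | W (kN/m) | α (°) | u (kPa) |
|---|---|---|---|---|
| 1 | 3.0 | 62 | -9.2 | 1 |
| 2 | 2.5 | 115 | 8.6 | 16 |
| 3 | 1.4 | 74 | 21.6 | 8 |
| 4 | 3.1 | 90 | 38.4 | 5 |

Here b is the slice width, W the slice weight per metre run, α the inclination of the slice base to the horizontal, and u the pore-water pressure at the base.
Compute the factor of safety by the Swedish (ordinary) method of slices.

Ordinary method of slices: FS = Σ[c'·Δl_i + (W_i cosα_i − u_i·Δl_i)·tanφ'] / Σ W_i sinα_i, with Δl_i = b_i / cosα_i.
Slice 1: Δl = 3.0/cos(-9.2°) = 3.039 m; N'_1 = 62·cos(-9.2°) − 1·3.039 = 58.2; c'Δl = 30.09; W sinα = -9.9
Slice 2: Δl = 2.5/cos8.6° = 2.528 m; N'_2 = 115·cos8.6° − 16·2.528 = 73.3; c'Δl = 25.03; W sinα = 17.2
Slice 3: Δl = 1.4/cos21.6° = 1.506 m; N'_3 = 74·cos21.6° − 8·1.506 = 56.8; c'Δl = 14.91; W sinα = 27.2
Slice 4: Δl = 3.1/cos38.4° = 3.956 m; N'_4 = 90·cos38.4° − 5·3.956 = 50.8; c'Δl = 39.16; W sinα = 55.9
Σc'Δl = 109.2 kN/m; ΣN' = 238.9 kN/m; ΣW sinα = 90.4 kN/m
Resisting = 109.2 + 238.9·tan29.6° = 109.2 + 135.7 = 244.9 kN/m
FS = 244.9 / 90.4 = 2.708

FS = 2.71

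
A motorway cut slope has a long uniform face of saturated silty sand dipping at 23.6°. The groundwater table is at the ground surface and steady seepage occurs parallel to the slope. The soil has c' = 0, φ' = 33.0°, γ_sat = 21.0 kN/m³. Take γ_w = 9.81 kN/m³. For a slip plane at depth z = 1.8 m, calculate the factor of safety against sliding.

FS = 0.79

With seepage parallel to the slope and the water table at the surface, the effective normal stress on the slip plane uses the buoyant unit weight γ' = γ_sat − γ_w while the driving shear stress uses γ_sat:
FS = [c' + γ' z cos²β tanφ'] / [γ_sat z sinβ cosβ]
(For c' = 0 this reduces to FS = (γ'/γ_sat)·tanφ'/tanβ.)
γ' = 21.0 − 9.81 = 11.19 kN/m³
Numerator = 0.0 + 11.19·1.8·cos²23.6°·tan33.0° = 0.0 + 11.19·1.8·0.8397·0.6494 = 10.984 kPa
Denominator = 21.0·1.8·sin23.6°·cos23.6° = 21.0·1.8·0.4003·0.9164 = 13.867 kPa
FS = 10.984 / 13.867 = 0.792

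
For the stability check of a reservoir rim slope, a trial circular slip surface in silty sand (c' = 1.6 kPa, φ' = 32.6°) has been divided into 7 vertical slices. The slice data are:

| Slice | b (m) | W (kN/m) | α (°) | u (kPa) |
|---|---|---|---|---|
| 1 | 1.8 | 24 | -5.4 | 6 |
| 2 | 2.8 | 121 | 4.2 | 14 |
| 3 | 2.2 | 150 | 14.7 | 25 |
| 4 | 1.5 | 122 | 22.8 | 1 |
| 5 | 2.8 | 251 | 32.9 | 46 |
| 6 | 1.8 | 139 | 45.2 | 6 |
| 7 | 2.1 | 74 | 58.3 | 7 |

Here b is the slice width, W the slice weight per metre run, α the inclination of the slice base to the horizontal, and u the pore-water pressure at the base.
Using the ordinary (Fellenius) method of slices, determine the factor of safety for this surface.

FS = 0.80

Ordinary method of slices: FS = Σ[c'·Δl_i + (W_i cosα_i − u_i·Δl_i)·tanφ'] / Σ W_i sinα_i, with Δl_i = b_i / cosα_i.
Slice 1: Δl = 1.8/cos(-5.4°) = 1.808 m; N'_1 = 24·cos(-5.4°) − 6·1.808 = 13.0; c'Δl = 2.89; W sinα = -2.3
Slice 2: Δl = 2.8/cos4.2° = 2.808 m; N'_2 = 121·cos4.2° − 14·2.808 = 81.4; c'Δl = 4.49; W sinα = 8.9
Slice 3: Δl = 2.2/cos14.7° = 2.274 m; N'_3 = 150·cos14.7° − 25·2.274 = 88.2; c'Δl = 3.64; W sinα = 38.1
Slice 4: Δl = 1.5/cos22.8° = 1.627 m; N'_4 = 122·cos22.8° − 1·1.627 = 110.8; c'Δl = 2.60; W sinα = 47.3
Slice 5: Δl = 2.8/cos32.9° = 3.335 m; N'_5 = 251·cos32.9° − 46·3.335 = 57.3; c'Δl = 5.34; W sinα = 136.3
Slice 6: Δl = 1.8/cos45.2° = 2.555 m; N'_6 = 139·cos45.2° − 6·2.555 = 82.6; c'Δl = 4.09; W sinα = 98.6
Slice 7: Δl = 2.1/cos58.3° = 3.996 m; N'_7 = 74·cos58.3° − 7·3.996 = 10.9; c'Δl = 6.39; W sinα = 63.0
Σc'Δl = 29.4 kN/m; ΣN' = 444.4 kN/m; ΣW sinα = 389.9 kN/m
Resisting = 29.4 + 444.4·tan32.6° = 29.4 + 284.2 = 313.6 kN/m
FS = 313.6 / 389.9 = 0.804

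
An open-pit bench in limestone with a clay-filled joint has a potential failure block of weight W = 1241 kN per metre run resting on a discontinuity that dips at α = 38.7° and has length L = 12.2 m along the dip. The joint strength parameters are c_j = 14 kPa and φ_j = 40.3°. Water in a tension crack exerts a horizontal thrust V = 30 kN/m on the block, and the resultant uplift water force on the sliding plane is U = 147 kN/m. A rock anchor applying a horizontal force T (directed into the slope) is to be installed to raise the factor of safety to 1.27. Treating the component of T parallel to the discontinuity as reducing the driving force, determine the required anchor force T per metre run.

T = 108 kN/m

Resolving forces along and normal to the sliding plane, with the horizontal anchor force T adding T·sinα to the effective normal force and T·cosα acting up the plane against the driving force:
FS = [c_jL + (W cosα − U − V sinα + T sinα) tanφ_j] / [W sinα + V cosα − T cosα]
Without the anchor: N' = 802.8 kN/m, driving T_d = 799.3 kN/m, resisting R = 14·12.2 + 802.8·tan40.3° = 851.6 kN/m, FS = 1.07.
Setting FS = 1.27 and solving for T:
1.27·(799.3 − T cos38.7°) = 851.6 + T sin38.7°·tan40.3°
T·(sin38.7°·tan40.3° + 1.27·cos38.7°) = 1.27·799.3 − 851.6
T·(0.6252·0.8481 + 1.27·0.7804) = 1015.2 − 851.6 = 163.6
T·1.5214 = 163.6
T = 107.5 kN/m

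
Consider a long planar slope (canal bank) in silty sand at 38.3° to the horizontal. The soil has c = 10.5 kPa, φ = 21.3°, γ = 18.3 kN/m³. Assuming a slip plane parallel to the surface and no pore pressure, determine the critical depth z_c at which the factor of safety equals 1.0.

Setting FS = 1.00 in FS = [c + γz cos²β tanφ] / [γz sinβ cosβ] and solving for z:
z = c / [γ cosβ (FS·sinβ − cosβ·tanφ)]
  = 10.5 / [18.3·cos38.3°·(1.00·sin38.3° − cos38.3°·tan21.3°)]
  = 10.5 / [18.3·0.7848·(1.00·0.6198 − 0.7848·0.3899)]
  = 10.5 / 4.5067 = 2.330 m

z_c = 2.33 m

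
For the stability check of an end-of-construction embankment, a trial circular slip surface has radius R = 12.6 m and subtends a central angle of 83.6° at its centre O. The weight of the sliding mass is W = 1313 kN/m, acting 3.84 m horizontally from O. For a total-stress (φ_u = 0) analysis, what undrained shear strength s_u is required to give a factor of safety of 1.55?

s_u = 33.7 kPa

FS = s_u·L_a·R / (W·d), so s_u = FS·W·d / (L_a·R).
Arc length L_a = R·θ = 12.6·(83.6°·π/180) = 12.6·1.4591 = 18.38 m
s_u = 1.55·1313·3.84 / (18.38·12.6) = 7815.0 / 231.65 = 33.74 kPa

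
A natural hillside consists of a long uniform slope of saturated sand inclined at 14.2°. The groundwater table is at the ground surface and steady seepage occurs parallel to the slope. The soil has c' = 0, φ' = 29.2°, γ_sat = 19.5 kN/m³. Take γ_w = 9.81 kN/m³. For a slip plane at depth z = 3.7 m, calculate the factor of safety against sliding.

FS = 1.10

With seepage parallel to the slope and the water table at the surface, the effective normal stress on the slip plane uses the buoyant unit weight γ' = γ_sat − γ_w while the driving shear stress uses γ_sat:
FS = [c' + γ' z cos²β tanφ'] / [γ_sat z sinβ cosβ]
(For c' = 0 this reduces to FS = (γ'/γ_sat)·tanφ'/tanβ.)
γ' = 19.5 − 9.81 = 9.69 kN/m³
Numerator = 0.0 + 9.69·3.7·cos²14.2°·tan29.2° = 0.0 + 9.69·3.7·0.9398·0.5589 = 18.832 kPa
Denominator = 19.5·3.7·sin14.2°·cos14.2° = 19.5·3.7·0.2453·0.9694 = 17.158 kPa
FS = 18.832 / 17.158 = 1.098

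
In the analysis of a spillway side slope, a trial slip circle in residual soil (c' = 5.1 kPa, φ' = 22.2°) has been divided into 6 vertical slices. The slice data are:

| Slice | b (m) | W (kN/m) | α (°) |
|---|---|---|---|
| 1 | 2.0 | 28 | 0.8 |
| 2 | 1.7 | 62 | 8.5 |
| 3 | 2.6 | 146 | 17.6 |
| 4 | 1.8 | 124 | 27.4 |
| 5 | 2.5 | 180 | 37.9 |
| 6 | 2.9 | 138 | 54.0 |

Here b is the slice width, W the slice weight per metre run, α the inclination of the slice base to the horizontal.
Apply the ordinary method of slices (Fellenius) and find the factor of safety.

FS = 0.94

Ordinary method of slices: FS = Σ[c'·Δl_i + (W_i cosα_i)·tanφ'] / Σ W_i sinα_i, with Δl_i = b_i / cosα_i.
Slice 1: Δl = 2.0/cos0.8° = 2.000 m; N'_1 = 28·cos0.8° = 28.0; c'Δl = 10.20; W sinα = 0.4
Slice 2: Δl = 1.7/cos8.5° = 1.719 m; N'_2 = 62·cos8.5° = 61.3; c'Δl = 8.77; W sinα = 9.2
Slice 3: Δl = 2.6/cos17.6° = 2.728 m; N'_3 = 146·cos17.6° = 139.2; c'Δl = 13.91; W sinα = 44.1
Slice 4: Δl = 1.8/cos27.4° = 2.027 m; N'_4 = 124·cos27.4° = 110.1; c'Δl = 10.34; W sinα = 57.1
Slice 5: Δl = 2.5/cos37.9° = 3.168 m; N'_5 = 180·cos37.9° = 142.0; c'Δl = 16.16; W sinα = 110.6
Slice 6: Δl = 2.9/cos54.0° = 4.934 m; N'_6 = 138·cos54.0° = 81.1; c'Δl = 25.16; W sinα = 111.6
Σc'Δl = 84.5 kN/m; ΣN' = 561.7 kN/m; ΣW sinα = 333.0 kN/m
Resisting = 84.5 + 561.7·tan22.2° = 84.5 + 229.2 = 313.8 kN/m
FS = 313.8 / 333.0 = 0.942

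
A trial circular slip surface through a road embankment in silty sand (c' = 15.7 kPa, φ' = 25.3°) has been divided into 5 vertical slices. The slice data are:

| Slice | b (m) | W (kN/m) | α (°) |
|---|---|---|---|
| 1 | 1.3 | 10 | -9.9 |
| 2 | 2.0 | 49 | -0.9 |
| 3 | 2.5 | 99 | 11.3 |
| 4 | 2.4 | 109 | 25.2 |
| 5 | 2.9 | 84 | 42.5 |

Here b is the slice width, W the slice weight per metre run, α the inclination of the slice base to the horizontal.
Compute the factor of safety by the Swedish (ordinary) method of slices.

FS = 2.87

Ordinary method of slices: FS = Σ[c'·Δl_i + (W_i cosα_i)·tanφ'] / Σ W_i sinα_i, with Δl_i = b_i / cosα_i.
Slice 1: Δl = 1.3/cos(-9.9°) = 1.320 m; N'_1 = 10·cos(-9.9°) = 9.9; c'Δl = 20.72; W sinα = -1.7
Slice 2: Δl = 2.0/cos(-0.9°) = 2.000 m; N'_2 = 49·cos(-0.9°) = 49.0; c'Δl = 31.40; W sinα = -0.8
Slice 3: Δl = 2.5/cos11.3° = 2.549 m; N'_3 = 99·cos11.3° = 97.1; c'Δl = 40.03; W sinα = 19.4
Slice 4: Δl = 2.4/cos25.2° = 2.652 m; N'_4 = 109·cos25.2° = 98.6; c'Δl = 41.64; W sinα = 46.4
Slice 5: Δl = 2.9/cos42.5° = 3.933 m; N'_5 = 84·cos42.5° = 61.9; c'Δl = 61.75; W sinα = 56.7
Σc'Δl = 195.5 kN/m; ΣN' = 316.5 kN/m; ΣW sinα = 120.1 kN/m
Resisting = 195.5 + 316.5·tan25.3° = 195.5 + 149.6 = 345.1 kN/m
FS = 345.1 / 120.1 = 2.875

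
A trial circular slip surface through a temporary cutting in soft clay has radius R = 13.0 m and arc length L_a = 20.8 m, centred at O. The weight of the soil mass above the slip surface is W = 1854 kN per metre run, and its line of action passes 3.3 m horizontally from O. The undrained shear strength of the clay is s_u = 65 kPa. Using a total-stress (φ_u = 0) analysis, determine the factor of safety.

Taking moments about the centre O, the resisting moment is provided by the undrained shear strength acting along the arc:
M_R = s_u·L_a·R = 65·20.80·13.0 = 17576.0 kN·m/m
M_D = W·d = 1854·3.3 = 6118.2 kN·m/m
FS = M_R / M_D = 17576.0 / 6118.2 = 2.873

FS = 2.87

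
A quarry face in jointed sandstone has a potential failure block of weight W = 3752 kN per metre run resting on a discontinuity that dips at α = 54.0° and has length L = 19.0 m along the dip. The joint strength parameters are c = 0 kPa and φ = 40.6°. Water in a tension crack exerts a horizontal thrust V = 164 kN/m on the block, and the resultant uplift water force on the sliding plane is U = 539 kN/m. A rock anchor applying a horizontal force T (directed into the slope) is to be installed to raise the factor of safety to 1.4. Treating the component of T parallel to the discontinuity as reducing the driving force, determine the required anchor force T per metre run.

Resolving forces along and normal to the sliding plane, with the horizontal anchor force T adding T·sinα to the effective normal force and T·cosα acting up the plane against the driving force:
FS = [cL + (W cosα − U − V sinα + T sinα) tanφ] / [W sinα + V cosα − T cosα]
Without the anchor: N' = 1533.7 kN/m, driving T_d = 3131.8 kN/m, resisting R = 0·19.0 + 1533.7·tan40.6° = 1314.5 kN/m, FS = 0.42.
Setting FS = 1.4 and solving for T:
1.4·(3131.8 − T cos54.0°) = 1314.5 + T sin54.0°·tan40.6°
T·(sin54.0°·tan40.6° + 1.4·cos54.0°) = 1.4·3131.8 − 1314.5
T·(0.8090·0.8571 + 1.4·0.5878) = 4384.6 − 1314.5 = 3070.0
T·1.5163 = 3070.0
T = 2024.7 kN/m

T = 2025 kN/m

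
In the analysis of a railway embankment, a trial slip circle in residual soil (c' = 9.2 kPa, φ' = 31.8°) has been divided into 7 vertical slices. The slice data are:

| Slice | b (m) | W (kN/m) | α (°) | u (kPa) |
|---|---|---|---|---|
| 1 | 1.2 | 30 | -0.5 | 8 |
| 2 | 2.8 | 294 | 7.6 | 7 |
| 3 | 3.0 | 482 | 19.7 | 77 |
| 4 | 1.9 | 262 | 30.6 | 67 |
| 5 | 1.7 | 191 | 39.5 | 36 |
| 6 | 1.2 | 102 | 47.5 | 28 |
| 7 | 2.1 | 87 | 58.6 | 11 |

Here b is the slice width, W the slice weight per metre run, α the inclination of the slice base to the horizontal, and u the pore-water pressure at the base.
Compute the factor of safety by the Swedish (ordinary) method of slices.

Ordinary method of slices: FS = Σ[c'·Δl_i + (W_i cosα_i − u_i·Δl_i)·tanφ'] / Σ W_i sinα_i, with Δl_i = b_i / cosα_i.
Slice 1: Δl = 1.2/cos(-0.5°) = 1.200 m; N'_1 = 30·cos(-0.5°) − 8·1.200 = 20.4; c'Δl = 11.04; W sinα = -0.3
Slice 2: Δl = 2.8/cos7.6° = 2.825 m; N'_2 = 294·cos7.6° − 7·2.825 = 271.6; c'Δl = 25.99; W sinα = 38.9
Slice 3: Δl = 3.0/cos19.7° = 3.187 m; N'_3 = 482·cos19.7° − 77·3.187 = 208.4; c'Δl = 29.32; W sinα = 162.5
Slice 4: Δl = 1.9/cos30.6° = 2.207 m; N'_4 = 262·cos30.6° − 67·2.207 = 77.6; c'Δl = 20.31; W sinα = 133.4
Slice 5: Δl = 1.7/cos39.5° = 2.203 m; N'_5 = 191·cos39.5° − 36·2.203 = 68.1; c'Δl = 20.27; W sinα = 121.5
Slice 6: Δl = 1.2/cos47.5° = 1.776 m; N'_6 = 102·cos47.5° − 28·1.776 = 19.2; c'Δl = 16.34; W sinα = 75.2
Slice 7: Δl = 2.1/cos58.6° = 4.031 m; N'_7 = 87·cos58.6° − 11·4.031 = 1.0; c'Δl = 37.08; W sinα = 74.3
Σc'Δl = 160.3 kN/m; ΣN' = 666.3 kN/m; ΣW sinα = 605.4 kN/m
Resisting = 160.3 + 666.3·tan31.8° = 160.3 + 413.1 = 573.5 kN/m
FS = 573.5 / 605.4 = 0.947

FS = 0.95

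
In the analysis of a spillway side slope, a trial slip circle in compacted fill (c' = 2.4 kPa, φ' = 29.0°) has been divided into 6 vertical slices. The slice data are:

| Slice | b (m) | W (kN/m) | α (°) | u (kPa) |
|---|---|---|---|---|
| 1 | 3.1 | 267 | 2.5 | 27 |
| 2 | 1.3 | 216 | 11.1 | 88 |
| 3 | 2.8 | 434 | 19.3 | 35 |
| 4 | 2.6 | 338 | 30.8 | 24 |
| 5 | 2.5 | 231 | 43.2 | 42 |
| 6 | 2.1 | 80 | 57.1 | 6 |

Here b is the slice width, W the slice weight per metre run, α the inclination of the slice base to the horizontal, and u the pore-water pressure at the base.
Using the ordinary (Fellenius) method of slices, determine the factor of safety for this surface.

Ordinary method of slices: FS = Σ[c'·Δl_i + (W_i cosα_i − u_i·Δl_i)·tanφ'] / Σ W_i sinα_i, with Δl_i = b_i / cosα_i.
Slice 1: Δl = 3.1/cos2.5° = 3.103 m; N'_1 = 267·cos2.5° − 27·3.103 = 183.0; c'Δl = 7.45; W sinα = 11.6
Slice 2: Δl = 1.3/cos11.1° = 1.325 m; N'_2 = 216·cos11.1° − 88·1.325 = 95.4; c'Δl = 3.18; W sinα = 41.6
Slice 3: Δl = 2.8/cos19.3° = 2.967 m; N'_3 = 434·cos19.3° − 35·2.967 = 305.8; c'Δl = 7.12; W sinα = 143.4
Slice 4: Δl = 2.6/cos30.8° = 3.027 m; N'_4 = 338·cos30.8° − 24·3.027 = 217.7; c'Δl = 7.26; W sinα = 173.1
Slice 5: Δl = 2.5/cos43.2° = 3.430 m; N'_5 = 231·cos43.2° − 42·3.430 = 24.4; c'Δl = 8.23; W sinα = 158.1
Slice 6: Δl = 2.1/cos57.1° = 3.866 m; N'_6 = 80·cos57.1° − 6·3.866 = 20.3; c'Δl = 9.28; W sinα = 67.2
Σc'Δl = 42.5 kN/m; ΣN' = 846.4 kN/m; ΣW sinα = 595.0 kN/m
Resisting = 42.5 + 846.4·tan29.0° = 42.5 + 469.2 = 511.7 kN/m
FS = 511.7 / 595.0 = 0.860

FS = 0.86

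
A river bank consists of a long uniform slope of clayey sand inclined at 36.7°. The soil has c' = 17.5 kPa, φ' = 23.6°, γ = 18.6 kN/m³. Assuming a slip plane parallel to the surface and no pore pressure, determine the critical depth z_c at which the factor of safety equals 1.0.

Setting FS = 1.00 in FS = [c' + γz cos²β tanφ'] / [γz sinβ cosβ] and solving for z:
z = c' / [γ cosβ (FS·sinβ − cosβ·tanφ')]
  = 17.5 / [18.6·cos36.7°·(1.00·sin36.7° − cos36.7°·tan23.6°)]
  = 17.5 / [18.6·0.8018·(1.00·0.5976 − 0.8018·0.4369)]
  = 17.5 / 3.6886 = 4.744 m

z_c = 4.74 m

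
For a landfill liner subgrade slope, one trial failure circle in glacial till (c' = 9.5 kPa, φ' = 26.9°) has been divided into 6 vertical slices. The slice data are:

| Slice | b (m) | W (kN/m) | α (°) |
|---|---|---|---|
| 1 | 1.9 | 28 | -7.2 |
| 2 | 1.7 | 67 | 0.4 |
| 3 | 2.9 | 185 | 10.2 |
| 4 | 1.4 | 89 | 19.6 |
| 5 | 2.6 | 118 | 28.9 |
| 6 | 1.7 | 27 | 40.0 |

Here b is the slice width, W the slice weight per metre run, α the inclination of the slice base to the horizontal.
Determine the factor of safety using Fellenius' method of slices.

Ordinary method of slices: FS = Σ[c'·Δl_i + (W_i cosα_i)·tanφ'] / Σ W_i sinα_i, with Δl_i = b_i / cosα_i.
Slice 1: Δl = 1.9/cos(-7.2°) = 1.915 m; N'_1 = 28·cos(-7.2°) = 27.8; c'Δl = 18.19; W sinα = -3.5
Slice 2: Δl = 1.7/cos0.4° = 1.700 m; N'_2 = 67·cos0.4° = 67.0; c'Δl = 16.15; W sinα = 0.5
Slice 3: Δl = 2.9/cos10.2° = 2.947 m; N'_3 = 185·cos10.2° = 182.1; c'Δl = 27.99; W sinα = 32.8
Slice 4: Δl = 1.4/cos19.6° = 1.486 m; N'_4 = 89·cos19.6° = 83.8; c'Δl = 14.12; W sinα = 29.9
Slice 5: Δl = 2.6/cos28.9° = 2.970 m; N'_5 = 118·cos28.9° = 103.3; c'Δl = 28.21; W sinα = 57.0
Slice 6: Δl = 1.7/cos40.0° = 2.219 m; N'_6 = 27·cos40.0° = 20.7; c'Δl = 21.08; W sinα = 17.4
Σc'Δl = 125.8 kN/m; ΣN' = 484.7 kN/m; ΣW sinα = 134.0 kN/m
Resisting = 125.8 + 484.7·tan26.9° = 125.8 + 245.9 = 371.6 kN/m
FS = 371.6 / 134.0 = 2.774

FS = 2.77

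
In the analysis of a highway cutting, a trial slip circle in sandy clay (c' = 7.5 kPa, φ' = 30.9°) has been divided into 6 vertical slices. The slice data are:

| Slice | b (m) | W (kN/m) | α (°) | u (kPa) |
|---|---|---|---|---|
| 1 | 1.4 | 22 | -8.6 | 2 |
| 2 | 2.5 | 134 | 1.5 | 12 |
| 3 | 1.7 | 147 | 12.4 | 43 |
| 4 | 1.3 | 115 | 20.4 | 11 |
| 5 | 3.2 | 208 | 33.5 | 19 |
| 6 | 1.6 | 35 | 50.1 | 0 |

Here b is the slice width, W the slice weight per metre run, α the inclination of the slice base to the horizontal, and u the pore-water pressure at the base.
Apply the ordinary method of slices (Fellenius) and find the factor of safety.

Ordinary method of slices: FS = Σ[c'·Δl_i + (W_i cosα_i − u_i·Δl_i)·tanφ'] / Σ W_i sinα_i, with Δl_i = b_i / cosα_i.
Slice 1: Δl = 1.4/cos(-8.6°) = 1.416 m; N'_1 = 22·cos(-8.6°) − 2·1.416 = 18.9; c'Δl = 10.62; W sinα = -3.3
Slice 2: Δl = 2.5/cos1.5° = 2.501 m; N'_2 = 134·cos1.5° − 12·2.501 = 103.9; c'Δl = 18.76; W sinα = 3.5
Slice 3: Δl = 1.7/cos12.4° = 1.741 m; N'_3 = 147·cos12.4° − 43·1.741 = 68.7; c'Δl = 13.05; W sinα = 31.6
Slice 4: Δl = 1.3/cos20.4° = 1.387 m; N'_4 = 115·cos20.4° − 11·1.387 = 92.5; c'Δl = 10.40; W sinα = 40.1
Slice 5: Δl = 3.2/cos33.5° = 3.837 m; N'_5 = 208·cos33.5° − 19·3.837 = 100.5; c'Δl = 28.78; W sinα = 114.8
Slice 6: Δl = 1.6/cos50.1° = 2.494 m; N'_6 = 35·cos50.1° − 0·2.494 = 22.5; c'Δl = 18.71; W sinα = 26.9
Σc'Δl = 100.3 kN/m; ΣN' = 407.1 kN/m; ΣW sinα = 213.5 kN/m
Resisting = 100.3 + 407.1·tan30.9° = 100.3 + 243.6 = 344.0 kN/m
FS = 344.0 / 213.5 = 1.611

FS = 1.61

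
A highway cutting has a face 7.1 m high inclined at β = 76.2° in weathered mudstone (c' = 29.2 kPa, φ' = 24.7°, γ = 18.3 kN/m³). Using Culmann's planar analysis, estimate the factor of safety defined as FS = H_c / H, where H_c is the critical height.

FS = 2.10

H_c = (4c'/γ) · sinβ cosφ' / [1 − cos(β − φ')]
    = (4·29.2/18.3) · sin76.2°·cos24.7° / [1 − cos51.5°]
    = 6.383 · 0.8823 / 0.3775 = 14.92 m
FS = H_c / H = 14.92 / 7.1 = 2.101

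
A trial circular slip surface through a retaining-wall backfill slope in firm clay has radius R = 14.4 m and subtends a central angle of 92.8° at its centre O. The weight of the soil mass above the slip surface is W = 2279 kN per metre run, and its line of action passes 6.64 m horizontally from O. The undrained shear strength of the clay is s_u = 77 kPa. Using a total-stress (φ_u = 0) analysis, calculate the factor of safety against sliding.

Taking moments about the centre O, the resisting moment is provided by the undrained shear strength acting along the arc:
Arc length L_a = R·θ = 14.4·(92.8°·π/180) = 14.4·1.6197 = 23.32 m
M_R = s_u·L_a·R = 77·23.32·14.4 = 25860.7 kN·m/m
M_D = W·d = 2279·6.64 = 15132.6 kN·m/m
FS = M_R / M_D = 25860.7 / 15132.6 = 1.709

FS = 1.71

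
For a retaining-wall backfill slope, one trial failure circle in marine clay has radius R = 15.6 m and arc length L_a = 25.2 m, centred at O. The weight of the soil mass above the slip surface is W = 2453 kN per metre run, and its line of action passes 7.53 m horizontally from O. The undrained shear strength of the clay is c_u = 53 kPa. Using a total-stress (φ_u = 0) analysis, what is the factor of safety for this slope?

FS = 1.13

Taking moments about the centre O, the resisting moment is provided by the undrained shear strength acting along the arc:
M_R = c_u·L_a·R = 53·25.20·15.6 = 20835.4 kN·m/m
M_D = W·d = 2453·7.53 = 18471.1 kN·m/m
FS = M_R / M_D = 20835.4 / 18471.1 = 1.128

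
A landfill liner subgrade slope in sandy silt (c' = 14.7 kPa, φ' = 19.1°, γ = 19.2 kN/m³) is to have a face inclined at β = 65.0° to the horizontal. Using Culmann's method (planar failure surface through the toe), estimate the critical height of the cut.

H_c = 8.63 m

Culmann's analysis gives the critical failure plane at α_cr = (β + φ')/2 = (65.0 + 19.1)/2 = 42.0°, and the critical height
H_c = (4c'/γ) · sinβ cosφ' / [1 − cos(β − φ')]
    = (4·14.7/19.2) · sin65.0°·cos19.1° / [1 − cos(45.9°)]
    = 3.062 · 0.9063·0.9449 / [1 − 0.6959]
    = 3.062 · 0.8564 / 0.3041
    = 8.63 m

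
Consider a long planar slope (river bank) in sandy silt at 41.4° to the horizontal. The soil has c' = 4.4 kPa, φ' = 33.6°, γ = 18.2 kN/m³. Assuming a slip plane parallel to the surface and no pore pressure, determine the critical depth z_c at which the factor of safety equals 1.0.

Setting FS = 1.00 in FS = [c' + γz cos²β tanφ'] / [γz sinβ cosβ] and solving for z:
z = c' / [γ cosβ (FS·sinβ − cosβ·tanφ')]
  = 4.4 / [18.2·cos41.4°·(1.00·sin41.4° − cos41.4°·tan33.6°)]
  = 4.4 / [18.2·0.7501·(1.00·0.6613 − 0.7501·0.6644)]
  = 4.4 / 2.2245 = 1.978 m

z_c = 1.98 m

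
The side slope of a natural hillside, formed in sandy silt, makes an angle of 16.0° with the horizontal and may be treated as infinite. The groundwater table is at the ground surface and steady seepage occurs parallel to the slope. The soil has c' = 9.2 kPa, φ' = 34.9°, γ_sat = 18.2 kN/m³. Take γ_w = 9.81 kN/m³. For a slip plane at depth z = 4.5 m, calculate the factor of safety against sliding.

With seepage parallel to the slope and the water table at the surface, the effective normal stress on the slip plane uses the buoyant unit weight γ' = γ_sat − γ_w while the driving shear stress uses γ_sat:
FS = [c' + γ' z cos²β tanφ'] / [γ_sat z sinβ cosβ]
γ' = 18.2 − 9.81 = 8.39 kN/m³
Numerator = 9.2 + 8.39·4.5·cos²16.0°·tan34.9° = 9.2 + 8.39·4.5·0.9240·0.6976 = 33.537 kPa
Denominator = 18.2·4.5·sin16.0°·cos16.0° = 18.2·4.5·0.2756·0.9613 = 21.700 kPa
FS = 33.537 / 21.700 = 1.545

FS = 1.55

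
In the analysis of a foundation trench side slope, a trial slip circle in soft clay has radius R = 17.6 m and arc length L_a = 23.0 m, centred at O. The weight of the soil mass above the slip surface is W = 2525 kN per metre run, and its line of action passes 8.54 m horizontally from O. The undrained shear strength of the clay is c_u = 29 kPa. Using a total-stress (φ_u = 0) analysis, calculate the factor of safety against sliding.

FS = 0.54

Taking moments about the centre O, the resisting moment is provided by the undrained shear strength acting along the arc:
M_R = c_u·L_a·R = 29·23.00·17.6 = 11739.2 kN·m/m
M_D = W·d = 2525·8.54 = 21563.5 kN·m/m
FS = M_R / M_D = 11739.2 / 21563.5 = 0.544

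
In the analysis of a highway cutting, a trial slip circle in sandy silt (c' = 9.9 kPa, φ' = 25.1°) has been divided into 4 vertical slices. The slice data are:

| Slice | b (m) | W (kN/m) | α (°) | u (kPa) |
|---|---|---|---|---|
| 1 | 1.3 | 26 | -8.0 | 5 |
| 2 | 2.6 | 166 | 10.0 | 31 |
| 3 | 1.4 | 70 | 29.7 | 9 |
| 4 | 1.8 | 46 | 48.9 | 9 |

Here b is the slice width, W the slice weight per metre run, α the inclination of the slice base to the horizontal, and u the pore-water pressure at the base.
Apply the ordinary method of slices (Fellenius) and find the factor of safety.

FS = 1.63

Ordinary method of slices: FS = Σ[c'·Δl_i + (W_i cosα_i − u_i·Δl_i)·tanφ'] / Σ W_i sinα_i, with Δl_i = b_i / cosα_i.
Slice 1: Δl = 1.3/cos(-8.0°) = 1.313 m; N'_1 = 26·cos(-8.0°) − 5·1.313 = 19.2; c'Δl = 13.00; W sinα = -3.6
Slice 2: Δl = 2.6/cos10.0° = 2.640 m; N'_2 = 166·cos10.0° − 31·2.640 = 81.6; c'Δl = 26.14; W sinα = 28.8
Slice 3: Δl = 1.4/cos29.7° = 1.612 m; N'_3 = 70·cos29.7° − 9·1.612 = 46.3; c'Δl = 15.96; W sinα = 34.7
Slice 4: Δl = 1.8/cos48.9° = 2.738 m; N'_4 = 46·cos48.9° − 9·2.738 = 5.6; c'Δl = 27.11; W sinα = 34.7
Σc'Δl = 82.2 kN/m; ΣN' = 152.7 kN/m; ΣW sinα = 94.6 kN/m
Resisting = 82.2 + 152.7·tan25.1° = 82.2 + 71.5 = 153.7 kN/m
FS = 153.7 / 94.6 = 1.626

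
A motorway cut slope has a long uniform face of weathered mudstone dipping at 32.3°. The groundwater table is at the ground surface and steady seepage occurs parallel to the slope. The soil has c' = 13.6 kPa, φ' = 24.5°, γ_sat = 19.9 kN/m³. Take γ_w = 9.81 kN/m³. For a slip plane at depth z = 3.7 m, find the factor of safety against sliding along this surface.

With seepage parallel to the slope and the water table at the surface, the effective normal stress on the slip plane uses the buoyant unit weight γ' = γ_sat − γ_w while the driving shear stress uses γ_sat:
FS = [c' + γ' z cos²β tanφ'] / [γ_sat z sinβ cosβ]
γ' = 19.9 − 9.81 = 10.09 kN/m³
Numerator = 13.6 + 10.09·3.7·cos²32.3°·tan24.5° = 13.6 + 10.09·3.7·0.7145·0.4557 = 25.756 kPa
Denominator = 19.9·3.7·sin32.3°·cos32.3° = 19.9·3.7·0.5344·0.8453 = 33.256 kPa
FS = 25.756 / 33.256 = 0.774

FS = 0.77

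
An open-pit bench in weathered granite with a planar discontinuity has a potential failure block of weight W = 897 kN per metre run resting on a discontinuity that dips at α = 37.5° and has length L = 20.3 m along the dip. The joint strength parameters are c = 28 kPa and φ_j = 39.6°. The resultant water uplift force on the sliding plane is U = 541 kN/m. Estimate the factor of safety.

Resolving the block weight along and normal to the plane and applying the Mohr–Coulomb strength on the joint:
N' = W cosα − U = 897·cos37.5° − 541 = 170.6 kN/m
Driving force T = W sinα = 897·sin37.5° = 546.1 kN/m
Resisting force R = c·L + N'·tanφ_j = 28·20.3 + 170.6·tan39.6° = 568.4 + 141.2 = 709.6 kN/m
FS = R / T = 709.6 / 546.1 = 1.299

FS = 1.30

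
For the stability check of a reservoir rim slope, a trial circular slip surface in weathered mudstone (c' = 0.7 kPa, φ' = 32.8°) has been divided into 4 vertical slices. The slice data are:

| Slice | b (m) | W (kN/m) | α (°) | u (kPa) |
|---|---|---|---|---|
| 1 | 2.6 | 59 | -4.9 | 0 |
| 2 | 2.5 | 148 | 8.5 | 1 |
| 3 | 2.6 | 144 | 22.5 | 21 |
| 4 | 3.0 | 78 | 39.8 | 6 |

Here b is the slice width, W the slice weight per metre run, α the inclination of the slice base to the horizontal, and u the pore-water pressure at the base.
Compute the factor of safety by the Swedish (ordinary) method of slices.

Ordinary method of slices: FS = Σ[c'·Δl_i + (W_i cosα_i − u_i·Δl_i)·tanφ'] / Σ W_i sinα_i, with Δl_i = b_i / cosα_i.
Slice 1: Δl = 2.6/cos(-4.9°) = 2.610 m; N'_1 = 59·cos(-4.9°) − 0·2.610 = 58.8; c'Δl = 1.83; W sinα = -5.0
Slice 2: Δl = 2.5/cos8.5° = 2.528 m; N'_2 = 148·cos8.5° − 1·2.528 = 143.8; c'Δl = 1.77; W sinα = 21.9
Slice 3: Δl = 2.6/cos22.5° = 2.814 m; N'_3 = 144·cos22.5° − 21·2.814 = 73.9; c'Δl = 1.97; W sinα = 55.1
Slice 4: Δl = 3.0/cos39.8° = 3.905 m; N'_4 = 78·cos39.8° − 6·3.905 = 36.5; c'Δl = 2.73; W sinα = 49.9
Σc'Δl = 8.3 kN/m; ΣN' = 313.1 kN/m; ΣW sinα = 121.9 kN/m
Resisting = 8.3 + 313.1·tan32.8° = 8.3 + 201.8 = 210.1 kN/m
FS = 210.1 / 121.9 = 1.724

FS = 1.72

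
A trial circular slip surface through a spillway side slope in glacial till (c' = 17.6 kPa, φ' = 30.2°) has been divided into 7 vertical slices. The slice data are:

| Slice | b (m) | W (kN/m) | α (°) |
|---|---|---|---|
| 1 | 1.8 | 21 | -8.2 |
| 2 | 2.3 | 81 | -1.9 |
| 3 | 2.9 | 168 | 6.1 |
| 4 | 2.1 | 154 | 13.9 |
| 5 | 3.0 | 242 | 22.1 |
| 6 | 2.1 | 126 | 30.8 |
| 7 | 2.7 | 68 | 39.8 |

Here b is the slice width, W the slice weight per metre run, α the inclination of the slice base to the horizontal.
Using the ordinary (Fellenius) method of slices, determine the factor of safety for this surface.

Ordinary method of slices: FS = Σ[c'·Δl_i + (W_i cosα_i)·tanφ'] / Σ W_i sinα_i, with Δl_i = b_i / cosα_i.
Slice 1: Δl = 1.8/cos(-8.2°) = 1.819 m; N'_1 = 21·cos(-8.2°) = 20.8; c'Δl = 32.01; W sinα = -3.0
Slice 2: Δl = 2.3/cos(-1.9°) = 2.301 m; N'_2 = 81·cos(-1.9°) = 81.0; c'Δl = 40.50; W sinα = -2.7
Slice 3: Δl = 2.9/cos6.1° = 2.917 m; N'_3 = 168·cos6.1° = 167.0; c'Δl = 51.33; W sinα = 17.9
Slice 4: Δl = 2.1/cos13.9° = 2.163 m; N'_4 = 154·cos13.9° = 149.5; c'Δl = 38.07; W sinα = 37.0
Slice 5: Δl = 3.0/cos22.1° = 3.238 m; N'_5 = 242·cos22.1° = 224.2; c'Δl = 56.99; W sinα = 91.0
Slice 6: Δl = 2.1/cos30.8° = 2.445 m; N'_6 = 126·cos30.8° = 108.2; c'Δl = 43.03; W sinα = 64.5
Slice 7: Δl = 2.7/cos39.8° = 3.514 m; N'_7 = 68·cos39.8° = 52.2; c'Δl = 61.85; W sinα = 43.5
Σc'Δl = 323.8 kN/m; ΣN' = 803.0 kN/m; ΣW sinα = 248.3 kN/m
Resisting = 323.8 + 803.0·tan30.2° = 323.8 + 467.3 = 791.1 kN/m
FS = 791.1 / 248.3 = 3.187

FS = 3.19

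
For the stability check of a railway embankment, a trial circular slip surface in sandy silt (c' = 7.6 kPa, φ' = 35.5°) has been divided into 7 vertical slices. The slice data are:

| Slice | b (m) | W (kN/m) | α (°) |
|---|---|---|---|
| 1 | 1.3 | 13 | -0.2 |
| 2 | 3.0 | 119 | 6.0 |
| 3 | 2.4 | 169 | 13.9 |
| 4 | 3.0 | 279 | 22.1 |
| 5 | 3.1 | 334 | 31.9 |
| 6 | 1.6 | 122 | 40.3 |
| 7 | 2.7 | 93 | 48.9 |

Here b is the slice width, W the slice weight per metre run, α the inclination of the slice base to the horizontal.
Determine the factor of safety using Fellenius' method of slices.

Ordinary method of slices: FS = Σ[c'·Δl_i + (W_i cosα_i)·tanφ'] / Σ W_i sinα_i, with Δl_i = b_i / cosα_i.
Slice 1: Δl = 1.3/cos(-0.2°) = 1.300 m; N'_1 = 13·cos(-0.2°) = 13.0; c'Δl = 9.88; W sinα = -0.0
Slice 2: Δl = 3.0/cos6.0° = 3.017 m; N'_2 = 119·cos6.0° = 118.3; c'Δl = 22.93; W sinα = 12.4
Slice 3: Δl = 2.4/cos13.9° = 2.472 m; N'_3 = 169·cos13.9° = 164.1; c'Δl = 18.79; W sinα = 40.6
Slice 4: Δl = 3.0/cos22.1° = 3.238 m; N'_4 = 279·cos22.1° = 258.5; c'Δl = 24.61; W sinα = 105.0
Slice 5: Δl = 3.1/cos31.9° = 3.651 m; N'_5 = 334·cos31.9° = 283.6; c'Δl = 27.75; W sinα = 176.5
Slice 6: Δl = 1.6/cos40.3° = 2.098 m; N'_6 = 122·cos40.3° = 93.0; c'Δl = 15.94; W sinα = 78.9
Slice 7: Δl = 2.7/cos48.9° = 4.107 m; N'_7 = 93·cos48.9° = 61.1; c'Δl = 31.22; W sinα = 70.1
Σc'Δl = 151.1 kN/m; ΣN' = 991.6 kN/m; ΣW sinα = 483.4 kN/m
Resisting = 151.1 + 991.6·tan35.5° = 151.1 + 707.3 = 858.4 kN/m
FS = 858.4 / 483.4 = 1.776

FS = 1.78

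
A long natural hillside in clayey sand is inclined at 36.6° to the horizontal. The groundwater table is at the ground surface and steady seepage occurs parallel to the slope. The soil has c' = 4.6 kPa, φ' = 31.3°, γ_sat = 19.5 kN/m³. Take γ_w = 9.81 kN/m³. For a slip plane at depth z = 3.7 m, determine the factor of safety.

With seepage parallel to the slope and the water table at the surface, the effective normal stress on the slip plane uses the buoyant unit weight γ' = γ_sat − γ_w while the driving shear stress uses γ_sat:
FS = [c' + γ' z cos²β tanφ'] / [γ_sat z sinβ cosβ]
γ' = 19.5 − 9.81 = 9.69 kN/m³
Numerator = 4.6 + 9.69·3.7·cos²36.6°·tan31.3° = 4.6 + 9.69·3.7·0.6445·0.6080 = 18.650 kPa
Denominator = 19.5·3.7·sin36.6°·cos36.6° = 19.5·3.7·0.5962·0.8028 = 34.535 kPa
FS = 18.650 / 34.535 = 0.540

FS = 0.54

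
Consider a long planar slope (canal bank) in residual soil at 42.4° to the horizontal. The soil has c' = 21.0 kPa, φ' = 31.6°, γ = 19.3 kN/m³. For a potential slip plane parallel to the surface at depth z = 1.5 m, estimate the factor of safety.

For an infinite slope with a slip plane parallel to the surface (no pore pressure): FS = [c' + γz cos²β tanφ'] / [γz sinβ cosβ].
γz = 19.3·1.5 = 28.95 kN/m²
Numerator = 21.0 + 28.95·cos²42.4°·tan31.6° = 21.0 + 28.95·0.5453·0.6152 = 30.712 kPa
Denominator = 28.95·sin42.4°·cos42.4° = 28.95·0.6743·0.7385 = 14.415 kPa
FS = 30.712 / 14.415 = 2.131

FS = 2.13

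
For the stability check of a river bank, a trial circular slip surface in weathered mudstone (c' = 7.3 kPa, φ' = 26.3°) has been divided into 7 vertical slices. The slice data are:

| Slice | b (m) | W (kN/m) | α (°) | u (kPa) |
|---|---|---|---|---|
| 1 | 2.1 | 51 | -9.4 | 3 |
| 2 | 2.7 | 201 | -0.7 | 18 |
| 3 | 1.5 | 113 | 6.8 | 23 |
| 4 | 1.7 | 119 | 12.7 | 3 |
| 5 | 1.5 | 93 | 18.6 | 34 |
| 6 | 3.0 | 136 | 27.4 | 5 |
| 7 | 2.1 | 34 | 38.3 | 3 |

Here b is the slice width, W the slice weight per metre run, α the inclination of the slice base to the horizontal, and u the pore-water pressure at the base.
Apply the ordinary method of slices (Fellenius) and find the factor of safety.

FS = 2.69

Ordinary method of slices: FS = Σ[c'·Δl_i + (W_i cosα_i − u_i·Δl_i)·tanφ'] / Σ W_i sinα_i, with Δl_i = b_i / cosα_i.
Slice 1: Δl = 2.1/cos(-9.4°) = 2.129 m; N'_1 = 51·cos(-9.4°) − 3·2.129 = 43.9; c'Δl = 15.54; W sinα = -8.3
Slice 2: Δl = 2.7/cos(-0.7°) = 2.700 m; N'_2 = 201·cos(-0.7°) − 18·2.700 = 152.4; c'Δl = 19.71; W sinα = -2.5
Slice 3: Δl = 1.5/cos6.8° = 1.511 m; N'_3 = 113·cos6.8° − 23·1.511 = 77.5; c'Δl = 11.03; W sinα = 13.4
Slice 4: Δl = 1.7/cos12.7° = 1.743 m; N'_4 = 119·cos12.7° − 3·1.743 = 110.9; c'Δl = 12.72; W sinα = 26.2
Slice 5: Δl = 1.5/cos18.6° = 1.583 m; N'_5 = 93·cos18.6° − 34·1.583 = 34.3; c'Δl = 11.55; W sinα = 29.7
Slice 6: Δl = 3.0/cos27.4° = 3.379 m; N'_6 = 136·cos27.4° − 5·3.379 = 103.8; c'Δl = 24.67; W sinα = 62.6
Slice 7: Δl = 2.1/cos38.3° = 2.676 m; N'_7 = 34·cos38.3° − 3·2.676 = 18.7; c'Δl = 19.53; W sinα = 21.1
Σc'Δl = 114.8 kN/m; ΣN' = 541.5 kN/m; ΣW sinα = 142.1 kN/m
Resisting = 114.8 + 541.5·tan26.3° = 114.8 + 267.6 = 382.4 kN/m
FS = 382.4 / 142.1 = 2.691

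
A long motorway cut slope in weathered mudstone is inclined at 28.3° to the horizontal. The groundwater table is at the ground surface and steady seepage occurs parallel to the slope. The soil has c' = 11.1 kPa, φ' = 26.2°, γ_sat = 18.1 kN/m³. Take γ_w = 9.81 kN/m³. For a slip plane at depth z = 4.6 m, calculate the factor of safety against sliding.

FS = 0.74

With seepage parallel to the slope and the water table at the surface, the effective normal stress on the slip plane uses the buoyant unit weight γ' = γ_sat − γ_w while the driving shear stress uses γ_sat:
FS = [c' + γ' z cos²β tanφ'] / [γ_sat z sinβ cosβ]
γ' = 18.1 − 9.81 = 8.29 kN/m³
Numerator = 11.1 + 8.29·4.6·cos²28.3°·tan26.2° = 11.1 + 8.29·4.6·0.7752·0.4921 = 25.647 kPa
Denominator = 18.1·4.6·sin28.3°·cos28.3° = 18.1·4.6·0.4741·0.8805 = 34.755 kPa
FS = 25.647 / 34.755 = 0.738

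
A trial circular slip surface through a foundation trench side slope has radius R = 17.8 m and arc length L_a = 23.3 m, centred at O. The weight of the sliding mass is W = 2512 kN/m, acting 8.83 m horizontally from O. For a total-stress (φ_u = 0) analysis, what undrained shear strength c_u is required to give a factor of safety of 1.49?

FS = c_u·L_a·R / (W·d), so c_u = FS·W·d / (L_a·R).
c_u = 1.49·2512·8.83 / (23.30·17.8) = 33049.6 / 414.74 = 79.69 kPa

c_u = 79.7 kPa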